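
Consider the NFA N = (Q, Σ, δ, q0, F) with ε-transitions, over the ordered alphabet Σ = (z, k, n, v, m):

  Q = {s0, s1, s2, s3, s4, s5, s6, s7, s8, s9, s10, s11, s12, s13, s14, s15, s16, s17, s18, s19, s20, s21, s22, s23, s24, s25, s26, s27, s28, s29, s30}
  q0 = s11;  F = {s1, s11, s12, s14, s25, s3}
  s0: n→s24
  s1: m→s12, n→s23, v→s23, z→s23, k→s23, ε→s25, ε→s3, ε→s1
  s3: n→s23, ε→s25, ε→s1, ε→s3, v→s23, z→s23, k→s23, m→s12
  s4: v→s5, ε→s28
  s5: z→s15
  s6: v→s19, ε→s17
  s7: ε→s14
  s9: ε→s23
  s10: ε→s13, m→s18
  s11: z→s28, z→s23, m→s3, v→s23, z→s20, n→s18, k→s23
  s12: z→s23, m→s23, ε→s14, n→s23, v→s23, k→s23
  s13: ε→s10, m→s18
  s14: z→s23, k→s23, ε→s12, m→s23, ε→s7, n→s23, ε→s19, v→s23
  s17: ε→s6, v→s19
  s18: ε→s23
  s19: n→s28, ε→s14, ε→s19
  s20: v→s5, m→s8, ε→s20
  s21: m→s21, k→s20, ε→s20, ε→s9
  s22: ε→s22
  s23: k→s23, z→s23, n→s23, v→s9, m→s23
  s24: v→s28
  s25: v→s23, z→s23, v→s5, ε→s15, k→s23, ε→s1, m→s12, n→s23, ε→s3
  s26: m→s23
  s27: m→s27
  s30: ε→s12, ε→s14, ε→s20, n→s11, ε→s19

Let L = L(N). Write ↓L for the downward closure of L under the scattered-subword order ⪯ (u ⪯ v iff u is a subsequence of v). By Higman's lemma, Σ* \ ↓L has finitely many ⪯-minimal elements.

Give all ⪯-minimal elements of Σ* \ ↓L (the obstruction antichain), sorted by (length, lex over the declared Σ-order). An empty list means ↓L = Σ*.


|Q|=31, |F|=6, |δ|=85 (31 ε).
min D↑ (4 st, q0=0, F={1}): 0:z→1,k→1,n→1,v→1,m→2 1:z→1,k→1,n→1,v→1,m→1 2:z→1,k→1,n→1,v→1,m→3 3:z→1,k→1,n→1,v→1,m→1 [Hopcroft].
'z': run [16, 7] end={s15,s20,s23,s28,s5,s8,s9} rej; 1/1 deletions ∈↓L.
'k': run [16, 2] end={s23,s9} rej; 1/1 del acc.
'n': |S_i|=[16, 4] end={s18,s23,s28,s9} — reject; 1/1 single-dels accept.
'v': |S_i|=[16, 4] end={s15,s23,s5,s9} — reject; 1/1 deletions ∈↓L.
'mmm': N↓-sim [16, 13, 7, 2] end={s23,s9} ∉↓L; 3/3 single-dels accept.
5 minimals (antichain).

Antichain: [z, k, n, v, mmm].


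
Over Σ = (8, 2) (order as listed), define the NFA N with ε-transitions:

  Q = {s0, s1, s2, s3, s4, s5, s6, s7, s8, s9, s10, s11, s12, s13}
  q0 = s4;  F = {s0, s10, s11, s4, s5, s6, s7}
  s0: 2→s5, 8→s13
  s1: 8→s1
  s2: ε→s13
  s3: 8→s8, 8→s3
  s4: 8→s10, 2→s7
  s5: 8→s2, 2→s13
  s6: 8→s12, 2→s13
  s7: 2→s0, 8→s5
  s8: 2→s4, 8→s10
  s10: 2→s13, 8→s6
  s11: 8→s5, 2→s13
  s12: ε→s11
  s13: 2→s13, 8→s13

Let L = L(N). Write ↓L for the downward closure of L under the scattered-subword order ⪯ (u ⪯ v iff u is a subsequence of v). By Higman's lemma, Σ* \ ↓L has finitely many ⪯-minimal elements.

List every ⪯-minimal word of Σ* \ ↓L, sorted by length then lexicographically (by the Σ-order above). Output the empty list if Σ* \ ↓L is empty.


|Q|=14, |F|=7, |δ|=23 (2 ε).
min D↑ (8 st, q0=0, F={4}): 0:8→1,2→2 1:8→3,2→4 2:8→5,2→6 3:8→7,2→4 4:8→4,2→4 5:8→4,2→4 6:8→4,2→5 7:8→5,2→4 (ε-aug+det+¬).
'82': N↓-sim [10, 7, 1] end={s13} ∉↓L; 2/2 single-dels accept.
'288': |S_i|=[10, 5, 3, 2] end={s13,s2} — reject; 3/3 deletions ∈↓L.
'228': run [10, 5, 4, 2] end={s13,s2} — reject; 3/3 deletions ∈↓L.
'2222': run [10, 5, 4, 3, 1] end={s13} — reject; 4/4 single-dels accept.
'88888': run [10, 7, 6, 5, 3, 2] end={s13,s2} ∉↓L; 5/5 del acc.
5 words, ⪯-incomp.

min(Σ*\↓L) = [82, 288, 228, 2222, 88888].


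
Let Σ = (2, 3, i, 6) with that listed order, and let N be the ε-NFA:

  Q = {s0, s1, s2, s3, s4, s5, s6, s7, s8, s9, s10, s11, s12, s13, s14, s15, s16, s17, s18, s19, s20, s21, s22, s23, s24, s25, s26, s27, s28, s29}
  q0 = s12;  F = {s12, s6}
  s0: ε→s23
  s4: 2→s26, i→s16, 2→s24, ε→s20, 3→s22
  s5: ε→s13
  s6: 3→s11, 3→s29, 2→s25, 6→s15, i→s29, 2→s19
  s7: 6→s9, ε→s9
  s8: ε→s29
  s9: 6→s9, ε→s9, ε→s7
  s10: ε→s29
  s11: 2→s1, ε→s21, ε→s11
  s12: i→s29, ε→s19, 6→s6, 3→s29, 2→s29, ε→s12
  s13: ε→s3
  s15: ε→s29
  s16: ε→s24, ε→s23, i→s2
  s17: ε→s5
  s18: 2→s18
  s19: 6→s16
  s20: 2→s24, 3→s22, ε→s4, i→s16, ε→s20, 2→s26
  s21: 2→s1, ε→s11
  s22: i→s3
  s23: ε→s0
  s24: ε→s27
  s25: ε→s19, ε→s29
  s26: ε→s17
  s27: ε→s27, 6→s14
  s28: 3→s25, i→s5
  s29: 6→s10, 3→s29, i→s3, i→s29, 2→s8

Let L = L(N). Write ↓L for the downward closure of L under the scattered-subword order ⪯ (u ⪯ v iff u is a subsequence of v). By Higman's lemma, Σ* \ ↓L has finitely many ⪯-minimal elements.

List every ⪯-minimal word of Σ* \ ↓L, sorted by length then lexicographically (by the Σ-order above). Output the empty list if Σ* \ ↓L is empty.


Antichain: [2, 3, i, 66].

|Q|=30, |F|=2, |δ|=60 (26 ε).
min D↑ (3 st, q0=0, F={1}): 0:2→1,3→1,i→1,6→2 1:2→1,3→1,i→1,6→1 2:2→1,3→1,i→1,6→1 [Hopcroft].
'2': N↓-sim [19, 14] end={s0,s1,s10,s14,s16,s19,s2,s23,s24,s25,s27,s29,…} rej; 1/1 single-dels accept.
'3': N↓-sim [19, 7] end={s1,s10,s11,s21,s29,s3,s8} ∉↓L; 1/1 deletions ∈↓L.
'i': run [19, 5] end={s10,s2,s29,s3,s8} ∉↓L; 1/1 deletions ∈↓L.
'66': N↓-sim [19, 18, 12] end={s0,s10,s14,s15,s16,s2,s23,s24,s27,s29,s3,s8} ∉↓L; 2/2 del acc.
4 words, ⪯-incomp.


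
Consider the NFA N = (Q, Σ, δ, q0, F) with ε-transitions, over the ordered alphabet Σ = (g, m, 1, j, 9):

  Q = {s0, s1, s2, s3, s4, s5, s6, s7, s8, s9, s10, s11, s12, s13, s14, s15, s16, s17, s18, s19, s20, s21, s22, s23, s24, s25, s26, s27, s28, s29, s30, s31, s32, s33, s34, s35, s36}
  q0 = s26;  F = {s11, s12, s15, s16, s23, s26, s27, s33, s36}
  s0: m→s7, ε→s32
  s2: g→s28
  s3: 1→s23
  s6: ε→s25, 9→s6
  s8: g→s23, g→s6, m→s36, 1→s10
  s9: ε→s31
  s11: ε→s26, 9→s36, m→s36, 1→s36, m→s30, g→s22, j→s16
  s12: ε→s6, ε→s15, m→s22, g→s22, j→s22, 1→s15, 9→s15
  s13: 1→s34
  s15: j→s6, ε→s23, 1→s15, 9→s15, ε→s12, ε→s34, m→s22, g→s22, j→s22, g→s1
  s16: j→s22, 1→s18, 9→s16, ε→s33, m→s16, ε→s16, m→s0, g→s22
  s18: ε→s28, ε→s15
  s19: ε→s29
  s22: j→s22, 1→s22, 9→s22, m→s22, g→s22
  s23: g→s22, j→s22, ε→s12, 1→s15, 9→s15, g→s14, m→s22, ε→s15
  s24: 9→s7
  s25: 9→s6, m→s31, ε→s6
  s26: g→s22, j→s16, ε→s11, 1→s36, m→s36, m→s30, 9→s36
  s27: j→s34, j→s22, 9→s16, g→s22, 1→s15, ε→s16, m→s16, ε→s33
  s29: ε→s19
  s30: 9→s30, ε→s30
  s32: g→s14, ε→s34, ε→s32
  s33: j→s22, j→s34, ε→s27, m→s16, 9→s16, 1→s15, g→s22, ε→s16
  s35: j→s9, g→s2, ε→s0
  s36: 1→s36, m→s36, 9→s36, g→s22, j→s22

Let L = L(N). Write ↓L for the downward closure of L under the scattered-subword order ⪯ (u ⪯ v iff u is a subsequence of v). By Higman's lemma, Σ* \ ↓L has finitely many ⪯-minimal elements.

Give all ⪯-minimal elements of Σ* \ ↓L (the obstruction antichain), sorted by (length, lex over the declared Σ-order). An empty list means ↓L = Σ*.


|Q|=37, |F|=9, |δ|=101 (27 ε).
min D↑ (5 st, q0=0, F={1}): 0:g→1,m→2,1→2,j→3,9→2 1:g→1,m→1,1→1,j→1,9→1 2:g→1,m→2,1→2,j→1,9→2 3:g→1,m→3,1→4,j→1,9→3 4:g→1,m→1,1→4,j→1,9→4 (ε-aug+det+¬).
'g': run [22, 3] end={s1,s14,s22} — reject; 1/1 del acc.
'mj': run [22, 20, 5] end={s22,s25,s31,s34,s6} ∉↓L; 2/2 single-dels accept.
'1j': run [22, 13, 4] end={s22,s25,s31,s6} rej; 2/2 deletions ∈↓L.
'jj': run [22, 18, 5] end={s22,s25,s31,s34,s6} — reject; 2/2 single-dels accept.
'9j': N↓-sim [22, 20, 5] end={s22,s25,s31,s34,s6} — reject; 2/2 del acc.
'j1m': run [22, 18, 12, 2] end={s22,s31} ∉↓L; 3/3 del acc.
6 words, ⪯-incomp.

A = [g, mj, 1j, jj, 9j, j1m].


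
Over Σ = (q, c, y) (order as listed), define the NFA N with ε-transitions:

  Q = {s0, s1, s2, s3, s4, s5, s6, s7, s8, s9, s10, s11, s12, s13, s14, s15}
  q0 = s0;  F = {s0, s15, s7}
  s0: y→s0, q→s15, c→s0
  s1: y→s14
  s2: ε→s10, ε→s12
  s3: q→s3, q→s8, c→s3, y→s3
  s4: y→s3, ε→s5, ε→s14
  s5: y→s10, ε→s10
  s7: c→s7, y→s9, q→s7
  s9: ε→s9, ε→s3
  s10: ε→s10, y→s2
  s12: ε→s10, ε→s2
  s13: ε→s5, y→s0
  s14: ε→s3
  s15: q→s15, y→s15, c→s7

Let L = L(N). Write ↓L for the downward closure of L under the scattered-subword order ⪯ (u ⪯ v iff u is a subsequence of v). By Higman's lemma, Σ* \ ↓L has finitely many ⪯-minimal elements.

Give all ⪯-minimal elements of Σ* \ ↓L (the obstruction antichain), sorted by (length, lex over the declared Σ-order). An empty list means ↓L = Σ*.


|Q|=16, |F|=3, |δ|=30 (12 ε).
min D↑ (4 st, q0=0, F={3}): 0:q→1,c→0,y→0 1:q→1,c→2,y→1 2:q→2,c→2,y→3 3:q→3,c→3,y→3.
'qcy': |S_i|=[6, 5, 4, 3] end={s3,s8,s9} rej; 3/3 single-dels accept.
1 obstructions.

A = [qcy].


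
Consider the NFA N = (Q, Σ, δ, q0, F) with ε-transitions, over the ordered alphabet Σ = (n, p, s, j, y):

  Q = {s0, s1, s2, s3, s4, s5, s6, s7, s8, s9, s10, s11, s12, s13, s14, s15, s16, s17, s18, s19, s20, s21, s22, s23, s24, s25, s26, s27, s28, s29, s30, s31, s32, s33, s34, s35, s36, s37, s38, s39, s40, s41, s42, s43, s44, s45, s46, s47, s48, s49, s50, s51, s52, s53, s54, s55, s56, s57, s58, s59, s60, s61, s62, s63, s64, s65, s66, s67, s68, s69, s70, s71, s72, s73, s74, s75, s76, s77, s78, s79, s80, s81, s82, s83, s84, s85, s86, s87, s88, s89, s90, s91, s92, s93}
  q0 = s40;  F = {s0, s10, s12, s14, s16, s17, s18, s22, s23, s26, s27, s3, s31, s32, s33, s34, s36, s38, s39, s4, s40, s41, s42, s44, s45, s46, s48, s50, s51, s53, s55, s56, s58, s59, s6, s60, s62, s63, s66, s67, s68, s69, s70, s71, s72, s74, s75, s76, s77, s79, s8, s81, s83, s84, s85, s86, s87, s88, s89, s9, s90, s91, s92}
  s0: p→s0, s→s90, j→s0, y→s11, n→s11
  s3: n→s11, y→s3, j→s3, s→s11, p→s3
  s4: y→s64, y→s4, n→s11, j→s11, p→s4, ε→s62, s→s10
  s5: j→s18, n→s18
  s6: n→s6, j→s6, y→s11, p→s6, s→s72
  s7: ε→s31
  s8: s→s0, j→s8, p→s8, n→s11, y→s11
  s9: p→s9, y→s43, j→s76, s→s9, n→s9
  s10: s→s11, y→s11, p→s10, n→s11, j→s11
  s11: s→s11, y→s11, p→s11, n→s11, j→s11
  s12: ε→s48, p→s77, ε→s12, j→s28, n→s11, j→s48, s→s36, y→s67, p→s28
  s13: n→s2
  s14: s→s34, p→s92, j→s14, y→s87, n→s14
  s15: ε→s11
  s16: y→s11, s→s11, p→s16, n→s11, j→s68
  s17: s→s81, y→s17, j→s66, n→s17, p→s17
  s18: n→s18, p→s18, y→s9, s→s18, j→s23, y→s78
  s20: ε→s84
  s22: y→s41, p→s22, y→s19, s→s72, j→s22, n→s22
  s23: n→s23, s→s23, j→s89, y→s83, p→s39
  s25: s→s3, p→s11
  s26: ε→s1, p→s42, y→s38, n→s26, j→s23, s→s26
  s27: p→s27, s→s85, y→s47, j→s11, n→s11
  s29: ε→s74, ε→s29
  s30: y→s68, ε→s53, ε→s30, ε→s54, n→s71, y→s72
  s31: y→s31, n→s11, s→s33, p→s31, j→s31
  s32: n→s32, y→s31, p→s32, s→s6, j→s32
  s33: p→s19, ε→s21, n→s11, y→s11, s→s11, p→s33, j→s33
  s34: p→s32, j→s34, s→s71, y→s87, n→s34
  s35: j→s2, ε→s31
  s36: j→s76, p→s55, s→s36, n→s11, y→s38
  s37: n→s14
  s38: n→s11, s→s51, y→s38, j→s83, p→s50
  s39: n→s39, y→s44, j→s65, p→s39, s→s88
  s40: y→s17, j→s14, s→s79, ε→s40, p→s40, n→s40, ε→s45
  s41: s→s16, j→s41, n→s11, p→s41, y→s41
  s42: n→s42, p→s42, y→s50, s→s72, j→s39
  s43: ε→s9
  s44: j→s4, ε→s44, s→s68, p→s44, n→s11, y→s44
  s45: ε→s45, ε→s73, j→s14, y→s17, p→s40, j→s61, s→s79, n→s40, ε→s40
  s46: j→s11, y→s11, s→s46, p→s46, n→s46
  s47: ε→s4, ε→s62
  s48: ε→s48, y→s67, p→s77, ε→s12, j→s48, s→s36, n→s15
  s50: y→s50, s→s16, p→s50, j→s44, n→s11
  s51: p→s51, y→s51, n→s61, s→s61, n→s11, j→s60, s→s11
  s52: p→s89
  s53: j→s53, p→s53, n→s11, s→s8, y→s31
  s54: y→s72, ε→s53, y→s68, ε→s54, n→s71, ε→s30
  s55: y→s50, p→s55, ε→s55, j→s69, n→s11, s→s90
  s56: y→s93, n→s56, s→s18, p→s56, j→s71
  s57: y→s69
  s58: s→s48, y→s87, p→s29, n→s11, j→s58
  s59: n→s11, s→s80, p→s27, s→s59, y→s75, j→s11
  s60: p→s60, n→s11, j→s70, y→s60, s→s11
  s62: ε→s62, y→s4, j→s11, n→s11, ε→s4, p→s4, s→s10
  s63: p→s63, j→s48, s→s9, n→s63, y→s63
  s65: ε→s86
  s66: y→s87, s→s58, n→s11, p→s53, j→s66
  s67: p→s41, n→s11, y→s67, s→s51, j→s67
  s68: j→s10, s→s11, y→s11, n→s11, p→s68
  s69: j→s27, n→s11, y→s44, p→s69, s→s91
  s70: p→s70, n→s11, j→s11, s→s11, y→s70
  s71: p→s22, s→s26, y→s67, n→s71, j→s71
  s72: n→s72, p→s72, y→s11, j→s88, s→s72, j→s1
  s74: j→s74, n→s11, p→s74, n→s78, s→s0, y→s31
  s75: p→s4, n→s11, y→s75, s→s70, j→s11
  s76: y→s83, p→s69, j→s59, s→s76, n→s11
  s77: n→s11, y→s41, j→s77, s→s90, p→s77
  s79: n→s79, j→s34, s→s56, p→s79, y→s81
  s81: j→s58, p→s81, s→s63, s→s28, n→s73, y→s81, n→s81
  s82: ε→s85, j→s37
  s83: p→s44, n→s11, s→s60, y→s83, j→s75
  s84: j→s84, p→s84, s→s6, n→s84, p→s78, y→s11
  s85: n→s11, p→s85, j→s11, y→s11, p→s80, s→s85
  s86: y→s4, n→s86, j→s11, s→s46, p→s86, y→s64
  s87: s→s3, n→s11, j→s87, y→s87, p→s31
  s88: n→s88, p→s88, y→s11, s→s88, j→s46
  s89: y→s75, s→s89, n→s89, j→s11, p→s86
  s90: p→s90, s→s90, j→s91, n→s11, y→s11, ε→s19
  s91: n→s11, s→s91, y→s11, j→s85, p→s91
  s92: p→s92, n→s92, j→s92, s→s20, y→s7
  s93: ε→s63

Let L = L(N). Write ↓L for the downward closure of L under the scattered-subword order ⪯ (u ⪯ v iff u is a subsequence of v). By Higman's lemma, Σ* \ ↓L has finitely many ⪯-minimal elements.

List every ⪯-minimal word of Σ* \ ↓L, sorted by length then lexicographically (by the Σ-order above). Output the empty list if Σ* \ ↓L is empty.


|Q|=94, |F|=63, |δ|=388 (35 ε).
min D↑ (61 st, q0=0, F={17}): 0:n→0,p→0,s→1,j→2,y→3 1:n→1,p→1,s→4,j→5,y→6 2:n→2,p→7,s→5,j→2,y→8 3:n→3,p→3,s→6,j→9,y→3 4:n→4,p→4,s→10,j→11,y→12 5:n→5,p→13,s→11,j→5,y→8 6:n→6,p→6,s→12,j→14,y→6 7:n→7,p→7,s→15,j→7,y→16 8:n→17,p→16,s→18,j→8,y→8 9:n→17,p→19,s→14,j→9,y→8 10:n→10,p→10,s→10,j→20,y→21 11:n→11,p→22,s→23,j→11,y→24 12:n→12,p→12,s→21,j→25,y→12 13:n→13,p→13,s→26,j→13,y→16 14:n→17,p→27,s→25,j→14,y→8 15:n→15,p→15,s→26,j→15,y→17 16:n→17,p→16,s→28,j→16,y→16 17:n→17,p→17,s→17,j→17,y→17 18:n→17,p→18,s→17,j→18,y→18 19:n→17,p→19,s→29,j→19,y→16 20:n→20,p→30,s→20,j→31,y→32 21:n→21,p→21,s→21,j→33,y→21 22:n→22,p→22,s→34,j→22,y→35 23:n→23,p→36,s→23,j→20,y→37 24:n→17,p→35,s→38,j→24,y→24 25:n→17,p→39,s→40,j→25,y→24 26:n→26,p→26,s→34,j→26,y→17 27:n→17,p→27,s→41,j→27,y→16 28:n→17,p→28,s→17,j→28,y→17 29:n→17,p→29,s→41,j→29,y→17 30:n→30,p→30,s→42,j→43,y→44 31:n→31,p→43,s→31,j→17,y→45 32:n→17,p→44,s→46,j→45,y→32 33:n→17,p→47,s→33,j→48,y→32 34:n→34,p→34,s→34,j→42,y→17 35:n→17,p→35,s→49,j→35,y→35 36:n→36,p→36,s→34,j→30,y→50 37:n→17,p→50,s→38,j→32,y→37 38:n→17,p→38,s→17,j→46,y→38 39:n→17,p→39,s→51,j→39,y→35 40:n→17,p→52,s→40,j→33,y→37 41:n→17,p→41,s→51,j→41,y→17 42:n→42,p→42,s→42,j→53,y→17 43:n→43,p→43,s→53,j→17,y→54 44:n→17,p→44,s→55,j→54,y→44 45:n→17,p→54,s→56,j→17,y→45 46:n→17,p→46,s→17,j→56,y→46 47:n→17,p→47,s→57,j→58,y→44 48:n→17,p→58,s→48,j→17,y→45 49:n→17,p→49,s→17,j→55,y→17 50:n→17,p→50,s→49,j→44,y→50 51:n→17,p→51,s→51,j→57,y→17 52:n→17,p→52,s→51,j→47,y→50 53:n→53,p→53,s→53,j→17,y→17 54:n→17,p→54,s→59,j→17,y→54 55:n→17,p→55,s→17,j→59,y→17 56:n→17,p→56,s→17,j→17,y→56 57:n→17,p→57,s→57,j→60,y→17 58:n→17,p→58,s→60,j→17,y→54 59:n→17,p→59,s→17,j→17,y→17 60:n→17,p→60,s→60,j→17,y→17.
'jyn': run [81, 69, 26, 2] end={s11,s61} — reject; 3/3 single-dels accept.
'yjn': run [81, 56, 48, 4] end={s11,s15,s61,s78} ∉↓L; 3/3 deletions ∈↓L.
'jpsy': |S_i|=[81, 69, 50, 22, 1] end={s11} — reject; 4/4 single-dels accept.
'jyss': |S_i|=[81, 69, 26, 12, 2] end={s11,s61} ∉↓L; 4/4 single-dels accept.
'sssjjj': run [81, 73, 60, 43, 27, 16, 1] end={s11} ∉↓L; 6/6 deletions ∈↓L.
5 words, ⪯-incomp.

Antichain: [jyn, yjn, jpsy, jyss, sssjjj].


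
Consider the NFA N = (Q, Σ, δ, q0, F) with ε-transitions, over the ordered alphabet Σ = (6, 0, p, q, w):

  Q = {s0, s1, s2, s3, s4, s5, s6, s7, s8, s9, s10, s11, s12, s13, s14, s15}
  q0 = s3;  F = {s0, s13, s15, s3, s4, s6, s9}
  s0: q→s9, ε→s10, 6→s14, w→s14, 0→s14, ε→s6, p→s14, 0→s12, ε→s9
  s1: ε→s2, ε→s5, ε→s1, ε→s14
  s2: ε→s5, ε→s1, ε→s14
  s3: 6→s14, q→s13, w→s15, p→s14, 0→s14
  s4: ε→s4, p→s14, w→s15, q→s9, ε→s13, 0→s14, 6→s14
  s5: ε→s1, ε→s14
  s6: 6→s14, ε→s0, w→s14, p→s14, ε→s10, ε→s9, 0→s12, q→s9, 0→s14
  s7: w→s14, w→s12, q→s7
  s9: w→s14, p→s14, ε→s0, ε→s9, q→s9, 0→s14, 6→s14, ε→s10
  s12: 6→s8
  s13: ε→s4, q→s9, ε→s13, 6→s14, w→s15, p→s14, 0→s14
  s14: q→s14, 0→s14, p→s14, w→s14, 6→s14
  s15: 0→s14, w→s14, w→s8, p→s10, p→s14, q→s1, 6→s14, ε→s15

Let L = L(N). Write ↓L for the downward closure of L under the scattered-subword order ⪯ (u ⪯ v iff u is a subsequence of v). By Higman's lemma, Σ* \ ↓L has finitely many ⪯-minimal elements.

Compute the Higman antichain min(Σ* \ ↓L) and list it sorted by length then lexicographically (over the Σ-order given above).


min(Σ*\↓L) = [6, 0, p, wq, ww, qqw].

|Q|=16, |F|=7, |δ|=71 (23 ε).
min D↑ (5 st, q0=0, F={1}): 0:6→1,0→1,p→1,q→2,w→3 1:6→1,0→1,p→1,q→1,w→1 2:6→1,0→1,p→1,q→4,w→3 3:6→1,0→1,p→1,q→1,w→1 4:6→1,0→1,p→1,q→4,w→1.
'6': N↓-sim [14, 2] end={s14,s8} — reject; 1/1 deletions ∈↓L.
'0': run [14, 3] end={s12,s14,s8} — reject; 1/1 deletions ∈↓L.
'p': |S_i|=[14, 2] end={s10,s14} — reject; 1/1 deletions ∈↓L.
'wq': run [14, 7, 4] end={s1,s14,s2,s5} ∉↓L; 2/2 del acc.
'ww': |S_i|=[14, 7, 2] end={s14,s8} ∉↓L; 2/2 deletions ∈↓L.
'qqw': |S_i|=[14, 13, 10, 1] end={s14} — reject; 3/3 del acc.
6 obstructions.


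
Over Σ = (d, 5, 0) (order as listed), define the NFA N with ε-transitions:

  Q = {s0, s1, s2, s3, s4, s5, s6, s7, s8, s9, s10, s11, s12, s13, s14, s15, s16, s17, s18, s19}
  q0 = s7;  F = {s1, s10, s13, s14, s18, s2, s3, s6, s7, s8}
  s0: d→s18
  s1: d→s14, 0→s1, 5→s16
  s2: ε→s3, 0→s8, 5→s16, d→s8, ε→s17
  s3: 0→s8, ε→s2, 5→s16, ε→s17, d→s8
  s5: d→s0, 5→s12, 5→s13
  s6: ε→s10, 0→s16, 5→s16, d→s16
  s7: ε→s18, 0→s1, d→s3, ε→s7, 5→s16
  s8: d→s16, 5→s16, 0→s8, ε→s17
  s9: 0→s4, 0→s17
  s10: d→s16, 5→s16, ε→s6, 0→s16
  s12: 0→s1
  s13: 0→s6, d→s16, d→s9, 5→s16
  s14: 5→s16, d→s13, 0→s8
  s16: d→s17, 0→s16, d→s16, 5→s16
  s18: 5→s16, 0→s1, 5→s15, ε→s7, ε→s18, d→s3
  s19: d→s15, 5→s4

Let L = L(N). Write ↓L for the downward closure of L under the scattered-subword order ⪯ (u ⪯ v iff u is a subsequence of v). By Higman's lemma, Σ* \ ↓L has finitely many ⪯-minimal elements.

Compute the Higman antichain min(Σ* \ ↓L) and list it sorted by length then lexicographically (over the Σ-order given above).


|Q|=20, |F|=10, |δ|=56 (11 ε).
min D↑ (8 st, q0=0, F={2}): 0:d→1,5→2,0→3 1:d→4,5→2,0→4 2:d→2,5→2,0→2 3:d→5,5→2,0→3 4:d→2,5→2,0→4 5:d→6,5→2,0→4 6:d→2,5→2,0→7 7:d→2,5→2,0→2 [Hopcroft].
'5': run [15, 3] end={s15,s16,s17} ∉↓L; 1/1 single-dels accept.
'ddd': |S_i|=[15, 11, 8, 4] end={s16,s17,s4,s9} ∉↓L; 3/3 single-dels accept.
'd0d': |S_i|=[15, 11, 6, 2] end={s16,s17} ∉↓L; 3/3 single-dels accept.
'0dd00': run [15, 10, 9, 7, 5, 2] end={s16,s17} rej; 5/5 deletions ∈↓L.
4 words, ⪯-incomp.

Antichain: [5, ddd, d0d, 0dd00].


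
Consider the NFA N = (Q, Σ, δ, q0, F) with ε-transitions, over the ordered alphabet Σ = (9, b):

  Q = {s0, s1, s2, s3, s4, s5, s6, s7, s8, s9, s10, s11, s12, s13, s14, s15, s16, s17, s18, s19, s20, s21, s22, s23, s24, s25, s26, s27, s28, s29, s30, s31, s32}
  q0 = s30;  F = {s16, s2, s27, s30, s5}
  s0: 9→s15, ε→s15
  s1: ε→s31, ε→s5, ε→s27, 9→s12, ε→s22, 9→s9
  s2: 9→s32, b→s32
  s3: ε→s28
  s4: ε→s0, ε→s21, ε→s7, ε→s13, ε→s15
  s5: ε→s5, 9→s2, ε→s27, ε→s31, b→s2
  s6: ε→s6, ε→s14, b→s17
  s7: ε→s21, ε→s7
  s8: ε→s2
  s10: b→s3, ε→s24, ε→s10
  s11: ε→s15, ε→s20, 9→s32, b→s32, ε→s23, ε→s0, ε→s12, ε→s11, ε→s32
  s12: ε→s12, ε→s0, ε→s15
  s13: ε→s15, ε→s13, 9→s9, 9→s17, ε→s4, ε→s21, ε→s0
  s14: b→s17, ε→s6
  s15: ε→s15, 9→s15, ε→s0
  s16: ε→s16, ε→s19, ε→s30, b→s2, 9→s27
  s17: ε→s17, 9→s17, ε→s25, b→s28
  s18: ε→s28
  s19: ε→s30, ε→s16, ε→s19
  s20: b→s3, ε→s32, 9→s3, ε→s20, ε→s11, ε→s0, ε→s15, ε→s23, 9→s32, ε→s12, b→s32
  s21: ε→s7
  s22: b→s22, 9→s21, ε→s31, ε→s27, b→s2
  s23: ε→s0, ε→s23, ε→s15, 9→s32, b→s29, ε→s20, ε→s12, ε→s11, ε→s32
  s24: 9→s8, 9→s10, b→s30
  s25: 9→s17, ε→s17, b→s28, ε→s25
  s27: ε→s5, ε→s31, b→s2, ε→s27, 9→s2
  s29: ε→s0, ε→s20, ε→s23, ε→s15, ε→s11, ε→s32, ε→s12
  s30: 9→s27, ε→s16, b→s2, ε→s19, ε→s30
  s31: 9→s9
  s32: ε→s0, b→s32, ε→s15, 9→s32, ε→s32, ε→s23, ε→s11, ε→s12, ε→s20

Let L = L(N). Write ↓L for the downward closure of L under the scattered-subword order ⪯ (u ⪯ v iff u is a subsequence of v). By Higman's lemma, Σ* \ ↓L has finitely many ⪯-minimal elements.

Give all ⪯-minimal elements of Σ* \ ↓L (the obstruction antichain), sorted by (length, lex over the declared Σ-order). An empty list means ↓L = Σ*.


|Q|=33, |F|=5, |δ|=127 (87 ε).
min D↑ (4 st, q0=0, F={3}): 0:9→1,b→2 1:9→2,b→2 2:9→3,b→3 3:9→3,b→3 (ε-aug+det+¬).
'b9': |S_i|=[18, 11, 10] end={s0,s11,s12,s15,s20,s23,s28,s29,s3,s32} ∉↓L; 2/2 deletions ∈↓L.
'bb': run [18, 11, 10] end={s0,s11,s12,s15,s20,s23,s28,s29,s3,s32} — reject; 2/2 single-dels accept.
'999': run [18, 15, 12, 10] end={s0,s11,s12,s15,s20,s23,s28,s29,s3,s32} rej; 3/3 deletions ∈↓L.
'99b': run [18, 15, 12, 10] end={s0,s11,s12,s15,s20,s23,s28,s29,s3,s32} ∉↓L; 3/3 single-dels accept.
4 minimals (antichain).

Antichain: [b9, bb, 999, 99b].


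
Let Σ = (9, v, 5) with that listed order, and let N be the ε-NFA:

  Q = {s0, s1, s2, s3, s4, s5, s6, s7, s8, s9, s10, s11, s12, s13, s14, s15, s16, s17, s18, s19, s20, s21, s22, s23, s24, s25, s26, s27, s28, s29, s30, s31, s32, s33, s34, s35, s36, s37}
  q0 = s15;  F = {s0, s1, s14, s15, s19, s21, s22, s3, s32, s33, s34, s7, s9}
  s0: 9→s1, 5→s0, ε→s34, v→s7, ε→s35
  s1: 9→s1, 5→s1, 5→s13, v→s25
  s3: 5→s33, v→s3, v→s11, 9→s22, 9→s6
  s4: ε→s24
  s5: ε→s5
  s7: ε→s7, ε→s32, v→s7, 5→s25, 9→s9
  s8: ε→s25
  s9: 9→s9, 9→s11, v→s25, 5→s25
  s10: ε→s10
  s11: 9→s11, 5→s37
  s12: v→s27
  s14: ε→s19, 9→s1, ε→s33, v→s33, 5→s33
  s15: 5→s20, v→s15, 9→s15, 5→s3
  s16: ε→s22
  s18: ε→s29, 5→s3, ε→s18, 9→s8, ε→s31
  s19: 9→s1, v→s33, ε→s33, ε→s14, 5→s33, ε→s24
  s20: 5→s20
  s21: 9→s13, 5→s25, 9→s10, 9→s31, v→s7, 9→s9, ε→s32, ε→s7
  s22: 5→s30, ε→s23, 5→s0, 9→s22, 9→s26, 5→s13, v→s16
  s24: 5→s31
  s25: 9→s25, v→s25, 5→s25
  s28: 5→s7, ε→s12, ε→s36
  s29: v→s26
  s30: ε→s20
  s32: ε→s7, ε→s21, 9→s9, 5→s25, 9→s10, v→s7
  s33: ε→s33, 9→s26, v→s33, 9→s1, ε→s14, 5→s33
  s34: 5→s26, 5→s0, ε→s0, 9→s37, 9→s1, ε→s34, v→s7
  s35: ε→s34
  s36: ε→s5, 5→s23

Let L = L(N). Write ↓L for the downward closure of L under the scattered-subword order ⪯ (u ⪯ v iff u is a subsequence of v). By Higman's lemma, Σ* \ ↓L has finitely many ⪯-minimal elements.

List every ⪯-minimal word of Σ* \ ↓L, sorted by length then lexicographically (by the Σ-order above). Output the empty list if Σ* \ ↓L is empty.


|Q|=38, |F|=13, |δ|=98 (31 ε).
min D↑ (9 st, q0=0, F={7}): 0:9→0,v→0,5→1 1:9→2,v→1,5→3 2:9→2,v→2,5→4 3:9→5,v→3,5→3 4:9→5,v→6,5→4 5:9→5,v→7,5→5 6:9→8,v→6,5→7 7:9→7,v→7,5→7 8:9→8,v→7,5→7 [Hopcroft].
'559v': run [27, 26, 21, 9, 1] end={s25} rej; 4/4 del acc.
'595v5': |S_i|=[27, 26, 21, 17, 10, 2] end={s25,s37} — reject; 5/5 deletions ∈↓L.
2 obstructions.

A = [559v, 595v5].


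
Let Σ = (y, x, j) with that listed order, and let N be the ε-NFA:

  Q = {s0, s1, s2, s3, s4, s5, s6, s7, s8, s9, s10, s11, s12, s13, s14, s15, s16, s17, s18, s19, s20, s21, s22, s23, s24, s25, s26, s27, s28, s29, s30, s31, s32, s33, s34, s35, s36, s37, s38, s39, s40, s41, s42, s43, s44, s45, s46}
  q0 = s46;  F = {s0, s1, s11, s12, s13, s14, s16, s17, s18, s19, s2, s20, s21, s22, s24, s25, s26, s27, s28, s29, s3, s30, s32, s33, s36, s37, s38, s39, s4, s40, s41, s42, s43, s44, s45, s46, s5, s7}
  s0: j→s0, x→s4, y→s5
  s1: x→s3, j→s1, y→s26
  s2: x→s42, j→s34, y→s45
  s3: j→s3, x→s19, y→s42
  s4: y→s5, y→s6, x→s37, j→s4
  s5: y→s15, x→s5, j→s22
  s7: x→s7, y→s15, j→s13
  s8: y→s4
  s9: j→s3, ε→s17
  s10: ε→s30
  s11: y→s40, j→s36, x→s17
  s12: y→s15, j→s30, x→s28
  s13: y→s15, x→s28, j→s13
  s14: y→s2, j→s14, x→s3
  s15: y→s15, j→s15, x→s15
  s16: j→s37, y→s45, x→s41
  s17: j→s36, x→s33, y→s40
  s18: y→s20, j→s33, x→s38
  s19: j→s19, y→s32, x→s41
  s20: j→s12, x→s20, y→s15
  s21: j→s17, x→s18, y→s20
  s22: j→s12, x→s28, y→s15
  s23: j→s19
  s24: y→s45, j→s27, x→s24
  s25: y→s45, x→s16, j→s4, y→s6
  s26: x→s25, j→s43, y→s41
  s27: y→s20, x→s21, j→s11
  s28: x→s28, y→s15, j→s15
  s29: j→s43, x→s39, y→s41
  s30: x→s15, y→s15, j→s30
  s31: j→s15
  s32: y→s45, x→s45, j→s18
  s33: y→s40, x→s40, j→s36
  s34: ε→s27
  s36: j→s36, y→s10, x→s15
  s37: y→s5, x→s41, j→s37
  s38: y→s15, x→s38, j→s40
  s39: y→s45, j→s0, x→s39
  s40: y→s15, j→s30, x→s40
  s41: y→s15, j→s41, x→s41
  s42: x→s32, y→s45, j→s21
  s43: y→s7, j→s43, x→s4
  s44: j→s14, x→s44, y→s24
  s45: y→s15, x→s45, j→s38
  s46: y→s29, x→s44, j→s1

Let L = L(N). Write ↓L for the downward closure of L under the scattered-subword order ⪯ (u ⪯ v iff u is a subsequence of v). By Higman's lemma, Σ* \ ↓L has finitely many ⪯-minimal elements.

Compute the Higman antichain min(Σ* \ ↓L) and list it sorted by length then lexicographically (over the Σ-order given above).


|Q|=47, |F|=38, |δ|=126 (3 ε).
min D↑ (39 st, q0=0, F={11}): 0:y→1,x→2,j→3 1:y→4,x→5,j→6 2:y→7,x→2,j→8 3:y→9,x→10,j→3 4:y→11,x→4,j→4 5:y→12,x→5,j→13 6:y→14,x→15,j→6 7:y→12,x→7,j→16 8:y→17,x→10,j→8 9:y→4,x→18,j→6 10:y→19,x→20,j→10 11:y→11,x→11,j→11 12:y→11,x→12,j→21 13:y→22,x→15,j→13 14:y→11,x→14,j→23 15:y→22,x→24,j→15 16:y→25,x→26,j→27 17:y→12,x→19,j→16 18:y→12,x→28,j→15 19:y→12,x→29,j→26 20:y→29,x→4,j→20 21:y→11,x→21,j→30 22:y→11,x→22,j→31 23:y→11,x→32,j→23 24:y→22,x→4,j→24 25:y→11,x→25,j→33 26:y→25,x→34,j→35 27:y→30,x→35,j→36 28:y→12,x→4,j→24 29:y→12,x→12,j→34 30:y→11,x→30,j→37 31:y→11,x→32,j→33 32:y→11,x→32,j→11 33:y→11,x→32,j→37 34:y→25,x→21,j→38 35:y→30,x→38,j→36 36:y→37,x→11,j→36 37:y→11,x→11,j→37 38:y→30,x→30,j→36 (ε-aug+det+¬).
'yyy': run [42, 36, 15, 1] end={s15} ∉↓L; 3/3 del acc.
'jxxxy': N↓-sim [42, 37, 28, 21, 13, 1] end={s15} ∉↓L; 5/5 deletions ∈↓L.
'yjyjxj': N↓-sim [42, 36, 26, 12, 6, 2, 1] end={s15} ∉↓L; 6/6 deletions ∈↓L.
'xyjjjx': run [42, 37, 24, 17, 10, 4, 1] end={s15} ∉↓L; 6/6 single-dels accept.
4 obstructions.

A = [yyy, jxxxy, yjyjxj, xyjjjx].


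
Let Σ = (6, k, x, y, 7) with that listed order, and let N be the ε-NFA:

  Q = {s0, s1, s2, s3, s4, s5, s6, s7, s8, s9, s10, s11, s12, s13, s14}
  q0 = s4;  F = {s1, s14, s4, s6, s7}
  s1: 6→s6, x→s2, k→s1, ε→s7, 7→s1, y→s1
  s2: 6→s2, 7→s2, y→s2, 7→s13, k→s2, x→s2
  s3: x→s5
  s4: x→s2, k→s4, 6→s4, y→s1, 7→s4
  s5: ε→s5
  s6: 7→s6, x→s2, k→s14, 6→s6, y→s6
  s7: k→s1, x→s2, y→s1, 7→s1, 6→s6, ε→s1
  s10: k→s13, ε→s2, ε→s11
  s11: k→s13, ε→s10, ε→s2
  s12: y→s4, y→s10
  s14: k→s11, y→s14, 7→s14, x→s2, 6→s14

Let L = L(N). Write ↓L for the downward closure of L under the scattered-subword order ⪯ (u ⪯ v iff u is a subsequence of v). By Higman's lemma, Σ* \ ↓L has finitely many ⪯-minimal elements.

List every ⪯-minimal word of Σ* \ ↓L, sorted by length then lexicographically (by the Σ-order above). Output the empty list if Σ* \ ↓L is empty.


A = [x, y6kk].

|Q|=15, |F|=5, |δ|=43 (7 ε).
min D↑ (5 st, q0=0, F={1}): 0:6→0,k→0,x→1,y→2,7→0 1:6→1,k→1,x→1,y→1,7→1 2:6→3,k→2,x→1,y→2,7→2 3:6→3,k→4,x→1,y→3,7→3 4:6→4,k→1,x→1,y→4,7→4.
'x': |S_i|=[9, 2] end={s13,s2} rej; 1/1 single-dels accept.
'y6kk': |S_i|=[9, 8, 6, 5, 4] end={s10,s11,s13,s2} rej; 4/4 single-dels accept.
2 words, ⪯-incomp.


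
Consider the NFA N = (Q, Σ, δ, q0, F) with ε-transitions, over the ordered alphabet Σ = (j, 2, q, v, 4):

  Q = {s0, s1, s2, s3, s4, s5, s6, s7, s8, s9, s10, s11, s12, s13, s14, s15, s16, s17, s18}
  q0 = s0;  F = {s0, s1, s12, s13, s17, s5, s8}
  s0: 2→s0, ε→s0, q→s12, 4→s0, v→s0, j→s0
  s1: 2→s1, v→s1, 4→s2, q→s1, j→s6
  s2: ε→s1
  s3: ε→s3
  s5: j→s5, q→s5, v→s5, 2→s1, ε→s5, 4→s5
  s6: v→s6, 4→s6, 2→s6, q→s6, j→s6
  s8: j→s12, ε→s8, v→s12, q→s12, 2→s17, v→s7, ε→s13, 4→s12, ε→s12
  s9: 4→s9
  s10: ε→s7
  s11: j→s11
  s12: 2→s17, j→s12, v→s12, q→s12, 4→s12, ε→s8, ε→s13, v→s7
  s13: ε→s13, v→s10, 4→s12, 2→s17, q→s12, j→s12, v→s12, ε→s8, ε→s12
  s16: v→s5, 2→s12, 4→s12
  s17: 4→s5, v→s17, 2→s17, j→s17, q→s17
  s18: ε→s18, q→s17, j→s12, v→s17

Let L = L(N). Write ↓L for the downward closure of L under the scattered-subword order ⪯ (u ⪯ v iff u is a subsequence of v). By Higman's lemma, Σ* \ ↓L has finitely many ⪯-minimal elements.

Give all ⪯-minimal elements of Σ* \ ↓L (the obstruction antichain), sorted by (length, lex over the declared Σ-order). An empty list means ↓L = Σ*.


Antichain: [q242j].

|Q|=19, |F|=7, |δ|=65 (14 ε).
min D↑ (6 st, q0=0, F={5}): 0:j→0,2→0,q→1,v→0,4→0 1:j→1,2→2,q→1,v→1,4→1 2:j→2,2→2,q→2,v→2,4→3 3:j→3,2→4,q→3,v→3,4→3 4:j→5,2→4,q→4,v→4,4→4 5:j→5,2→5,q→5,v→5,4→5.
'q242j': N↓-sim [11, 10, 5, 4, 3, 1] end={s6} ∉↓L; 5/5 del acc.
1 words, ⪯-incomp.


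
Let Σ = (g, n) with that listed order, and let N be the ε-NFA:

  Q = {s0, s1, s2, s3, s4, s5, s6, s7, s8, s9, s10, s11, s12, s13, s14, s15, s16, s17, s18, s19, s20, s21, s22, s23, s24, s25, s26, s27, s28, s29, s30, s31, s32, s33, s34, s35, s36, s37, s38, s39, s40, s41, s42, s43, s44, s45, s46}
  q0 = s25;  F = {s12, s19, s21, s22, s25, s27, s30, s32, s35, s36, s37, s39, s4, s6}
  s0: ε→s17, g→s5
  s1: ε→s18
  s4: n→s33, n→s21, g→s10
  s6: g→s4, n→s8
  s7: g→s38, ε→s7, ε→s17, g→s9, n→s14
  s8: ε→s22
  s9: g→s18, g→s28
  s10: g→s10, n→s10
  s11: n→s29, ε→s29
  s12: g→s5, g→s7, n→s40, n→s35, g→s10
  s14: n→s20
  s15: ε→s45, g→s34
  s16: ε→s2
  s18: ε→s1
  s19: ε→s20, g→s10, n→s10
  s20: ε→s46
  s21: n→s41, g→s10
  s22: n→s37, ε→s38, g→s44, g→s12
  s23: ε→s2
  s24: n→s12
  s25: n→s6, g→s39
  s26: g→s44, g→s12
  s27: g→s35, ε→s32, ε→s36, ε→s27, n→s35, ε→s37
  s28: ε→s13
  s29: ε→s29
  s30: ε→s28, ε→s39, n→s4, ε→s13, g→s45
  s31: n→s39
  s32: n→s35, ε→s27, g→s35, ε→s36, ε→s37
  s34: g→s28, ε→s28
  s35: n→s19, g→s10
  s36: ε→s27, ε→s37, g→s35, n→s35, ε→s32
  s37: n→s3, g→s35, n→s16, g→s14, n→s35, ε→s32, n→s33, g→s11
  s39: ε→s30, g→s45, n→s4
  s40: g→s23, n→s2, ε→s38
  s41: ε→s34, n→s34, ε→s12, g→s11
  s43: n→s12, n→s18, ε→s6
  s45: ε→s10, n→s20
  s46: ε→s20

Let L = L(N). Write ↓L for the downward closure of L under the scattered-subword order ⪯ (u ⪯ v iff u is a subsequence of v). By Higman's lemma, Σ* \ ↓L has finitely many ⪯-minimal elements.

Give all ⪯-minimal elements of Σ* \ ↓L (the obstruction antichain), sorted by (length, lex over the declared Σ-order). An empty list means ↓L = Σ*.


|Q|=47, |F|=14, |δ|=98 (37 ε).
min D↑ (11 st, q0=0, F={3}): 0:g→1,n→2 1:g→3,n→4 2:g→4,n→5 3:g→3,n→3 4:g→3,n→6 5:g→7,n→8 6:g→3,n→7 7:g→3,n→9 8:g→9,n→9 9:g→3,n→10 10:g→3,n→3.
'gg': N↓-sim [40, 30, 18] end={s1,s10,s11,s13,s14,s17,s18,s2,s20,s23,s28,s29,…} — reject; 2/2 del acc.
'nnnng': N↓-sim [40, 36, 34, 30, 17, 5] end={s10,s13,s2,s23,s28} rej; 5/5 del acc.
'nngnnn': |S_i|=[40, 36, 34, 22, 11, 5, 1] end={s10} rej; 6/6 del acc.
'nnngnn': N↓-sim [40, 36, 34, 30, 19, 6, 3] end={s10,s20,s46} rej; 6/6 single-dels accept.
'nnnnnn': |S_i|=[40, 36, 34, 30, 17, 5, 1] end={s10} — reject; 6/6 deletions ∈↓L.
5 minimals (antichain).

Antichain: [gg, nnnng, nngnnn, nnngnn, nnnnnn].


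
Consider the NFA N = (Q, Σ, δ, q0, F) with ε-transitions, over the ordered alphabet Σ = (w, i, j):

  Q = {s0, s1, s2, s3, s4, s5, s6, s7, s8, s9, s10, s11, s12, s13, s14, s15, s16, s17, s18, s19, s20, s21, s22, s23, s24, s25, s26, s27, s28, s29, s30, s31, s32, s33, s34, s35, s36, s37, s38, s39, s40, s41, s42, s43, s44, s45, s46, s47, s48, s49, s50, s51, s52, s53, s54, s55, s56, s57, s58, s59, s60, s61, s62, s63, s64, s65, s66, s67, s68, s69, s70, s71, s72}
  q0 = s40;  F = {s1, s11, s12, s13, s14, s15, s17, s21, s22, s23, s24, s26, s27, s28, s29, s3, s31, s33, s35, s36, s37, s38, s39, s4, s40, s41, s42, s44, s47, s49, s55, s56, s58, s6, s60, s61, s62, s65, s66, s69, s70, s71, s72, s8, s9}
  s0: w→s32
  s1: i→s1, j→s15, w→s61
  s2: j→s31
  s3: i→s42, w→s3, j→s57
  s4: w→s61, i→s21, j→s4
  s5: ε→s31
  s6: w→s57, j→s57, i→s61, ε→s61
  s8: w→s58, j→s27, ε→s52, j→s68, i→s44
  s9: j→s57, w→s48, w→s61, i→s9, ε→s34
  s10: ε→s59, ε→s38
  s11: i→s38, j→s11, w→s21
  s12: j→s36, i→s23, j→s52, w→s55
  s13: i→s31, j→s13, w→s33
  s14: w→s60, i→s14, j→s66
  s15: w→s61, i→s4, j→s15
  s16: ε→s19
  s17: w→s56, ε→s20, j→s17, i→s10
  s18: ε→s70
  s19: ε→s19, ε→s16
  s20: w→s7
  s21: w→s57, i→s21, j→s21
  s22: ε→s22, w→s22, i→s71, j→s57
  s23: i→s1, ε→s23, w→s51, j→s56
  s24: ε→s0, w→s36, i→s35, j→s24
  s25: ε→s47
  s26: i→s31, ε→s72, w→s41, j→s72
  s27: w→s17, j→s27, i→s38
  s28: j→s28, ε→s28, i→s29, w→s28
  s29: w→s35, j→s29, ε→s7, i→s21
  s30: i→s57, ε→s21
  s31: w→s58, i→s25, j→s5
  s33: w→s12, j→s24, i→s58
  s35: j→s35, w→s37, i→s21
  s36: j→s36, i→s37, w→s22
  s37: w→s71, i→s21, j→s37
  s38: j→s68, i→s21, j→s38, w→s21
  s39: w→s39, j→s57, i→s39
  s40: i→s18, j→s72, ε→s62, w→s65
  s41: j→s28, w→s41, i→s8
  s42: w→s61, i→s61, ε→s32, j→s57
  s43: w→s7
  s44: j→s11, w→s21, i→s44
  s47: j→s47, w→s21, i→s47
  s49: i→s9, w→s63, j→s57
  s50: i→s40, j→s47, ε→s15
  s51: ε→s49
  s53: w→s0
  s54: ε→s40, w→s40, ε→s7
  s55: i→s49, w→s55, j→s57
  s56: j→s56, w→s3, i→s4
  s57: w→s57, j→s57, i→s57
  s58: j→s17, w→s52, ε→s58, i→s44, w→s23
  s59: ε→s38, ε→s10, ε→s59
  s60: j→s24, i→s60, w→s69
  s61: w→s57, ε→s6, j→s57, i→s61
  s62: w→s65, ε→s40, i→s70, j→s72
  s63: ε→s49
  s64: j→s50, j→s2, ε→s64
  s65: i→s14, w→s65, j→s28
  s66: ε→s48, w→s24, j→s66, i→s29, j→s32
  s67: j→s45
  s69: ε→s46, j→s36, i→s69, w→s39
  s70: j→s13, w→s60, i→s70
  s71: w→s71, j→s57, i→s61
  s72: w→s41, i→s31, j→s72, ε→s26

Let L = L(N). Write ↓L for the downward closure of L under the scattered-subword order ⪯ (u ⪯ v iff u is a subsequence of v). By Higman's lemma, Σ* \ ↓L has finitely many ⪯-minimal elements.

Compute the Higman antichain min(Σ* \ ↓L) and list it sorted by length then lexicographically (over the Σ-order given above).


A = [wjiiw, iwwwj, jiiww].

|Q|=73, |F|=45, |δ|=192 (36 ε).
min D↑ (43 st, q0=0, F={28}): 0:w→1,i→2,j→3 1:w→1,i→4,j→5 2:w→6,i→2,j→7 3:w→8,i→9,j→3 4:w→6,i→4,j→10 5:w→5,i→11,j→5 6:w→12,i→6,j→13 7:w→14,i→9,j→7 8:w→8,i→15,j→5 9:w→16,i→17,j→9 10:w→13,i→11,j→10 11:w→18,i→19,j→11 12:w→20,i→12,j→21 13:w→21,i→18,j→13 14:w→22,i→16,j→13 15:w→16,i→23,j→24 16:w→25,i→23,j→26 17:w→19,i→17,j→17 18:w→27,i→19,j→18 19:w→28,i→19,j→19 20:w→20,i→20,j→28 21:w→29,i→27,j→21 22:w→30,i→25,j→21 23:w→19,i→23,j→31 24:w→26,i→32,j→24 25:w→33,i→34,j→35 26:w→35,i→32,j→26 27:w→36,i→19,j→27 28:w→28,i→28,j→28 29:w→29,i→36,j→28 30:w→30,i→33,j→28 31:w→19,i→32,j→31 32:w→19,i→19,j→32 33:w→33,i→37,j→28 34:w→38,i→34,j→39 35:w→40,i→41,j→35 36:w→36,i→38,j→28 37:w→38,i→37,j→28 38:w→28,i→38,j→28 39:w→38,i→41,j→39 40:w→40,i→42,j→28 41:w→38,i→19,j→41 42:w→38,i→38,j→28 (ε-aug+det+¬).
'wjiiw': |S_i|=[62, 51, 31, 16, 4, 1] end={s57} — reject; 5/5 del acc.
'iwwwj': run [62, 55, 43, 29, 16, 1] end={s57} rej; 5/5 single-dels accept.
'jiiww': N↓-sim [62, 52, 39, 20, 5, 1] end={s57} — reject; 5/5 deletions ∈↓L.
3 obstructions.


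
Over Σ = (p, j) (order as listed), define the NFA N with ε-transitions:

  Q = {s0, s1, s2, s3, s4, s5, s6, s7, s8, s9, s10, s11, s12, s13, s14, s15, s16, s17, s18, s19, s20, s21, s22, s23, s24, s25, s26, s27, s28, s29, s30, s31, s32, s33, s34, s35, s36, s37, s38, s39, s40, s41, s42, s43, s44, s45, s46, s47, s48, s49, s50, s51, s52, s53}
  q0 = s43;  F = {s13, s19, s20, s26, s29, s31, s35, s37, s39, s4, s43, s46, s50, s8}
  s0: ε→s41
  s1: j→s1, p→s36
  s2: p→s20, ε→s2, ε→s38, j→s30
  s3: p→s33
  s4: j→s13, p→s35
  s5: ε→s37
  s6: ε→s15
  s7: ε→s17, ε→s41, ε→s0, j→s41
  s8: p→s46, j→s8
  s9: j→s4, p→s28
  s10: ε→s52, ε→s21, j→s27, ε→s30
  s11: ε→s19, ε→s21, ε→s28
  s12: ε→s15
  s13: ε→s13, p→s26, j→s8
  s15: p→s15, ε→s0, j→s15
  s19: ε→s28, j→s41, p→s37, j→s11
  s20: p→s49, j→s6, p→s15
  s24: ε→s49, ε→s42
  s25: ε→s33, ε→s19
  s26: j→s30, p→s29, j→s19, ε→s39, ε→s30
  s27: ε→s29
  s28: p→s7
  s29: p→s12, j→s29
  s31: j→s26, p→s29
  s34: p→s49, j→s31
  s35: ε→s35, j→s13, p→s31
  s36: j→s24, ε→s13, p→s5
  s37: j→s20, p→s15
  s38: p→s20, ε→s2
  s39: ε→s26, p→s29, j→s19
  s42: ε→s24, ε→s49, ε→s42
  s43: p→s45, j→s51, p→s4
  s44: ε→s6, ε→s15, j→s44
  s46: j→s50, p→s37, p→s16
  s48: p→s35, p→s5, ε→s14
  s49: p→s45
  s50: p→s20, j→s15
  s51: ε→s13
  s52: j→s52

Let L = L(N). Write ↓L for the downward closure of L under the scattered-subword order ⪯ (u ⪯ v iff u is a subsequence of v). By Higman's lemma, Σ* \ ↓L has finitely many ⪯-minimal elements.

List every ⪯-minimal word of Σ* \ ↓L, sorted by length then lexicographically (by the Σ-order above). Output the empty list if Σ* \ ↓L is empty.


|Q|=54, |F|=14, |δ|=91 (36 ε).
min D↑ (14 st, q0=0, F={10}): 0:p→1,j→2 1:p→3,j→2 2:p→4,j→5 3:p→6,j→2 4:p→7,j→8 5:p→9,j→5 6:p→7,j→4 7:p→10,j→7 8:p→11,j→8 9:p→11,j→12 10:p→10,j→10 11:p→10,j→13 12:p→13,j→10 13:p→10,j→10 (ε-aug+det+¬).
'jppp': run [29, 25, 22, 13, 6] end={s0,s12,s15,s41,s45,s49} ∉↓L; 4/4 single-dels accept.
'ppppp': N↓-sim [29, 27, 26, 23, 13, 6] end={s0,s12,s15,s41,s45,s49} rej; 5/5 deletions ∈↓L.
'jjpjj': N↓-sim [29, 25, 21, 14, 8, 4] end={s0,s15,s41,s6} ∉↓L; 5/5 deletions ∈↓L.
3 words, ⪯-incomp.

Antichain: [jppp, ppppp, jjpjj].
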